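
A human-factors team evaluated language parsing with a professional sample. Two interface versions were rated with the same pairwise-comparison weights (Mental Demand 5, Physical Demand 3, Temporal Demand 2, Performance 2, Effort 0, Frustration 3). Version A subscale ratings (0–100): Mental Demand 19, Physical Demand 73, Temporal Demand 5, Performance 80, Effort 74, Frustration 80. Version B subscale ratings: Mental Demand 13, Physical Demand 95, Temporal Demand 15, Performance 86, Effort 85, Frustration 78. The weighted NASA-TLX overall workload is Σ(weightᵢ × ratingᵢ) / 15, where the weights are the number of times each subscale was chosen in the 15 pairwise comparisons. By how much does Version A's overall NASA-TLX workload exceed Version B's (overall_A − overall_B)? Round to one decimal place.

Version A weighted sum = 5·19 + 3·73 + 2·5 + 2·80 + 0·74 + 3·80 = 95 + 219 + 10 + 160 + 0 + 240 = 724; overall_A = 724/15 = 48.2667.
Version B weighted sum = 5·13 + 3·95 + 2·15 + 2·86 + 0·85 + 3·78 = 65 + 285 + 30 + 172 + 0 + 234 = 786; overall_B = 786/15 = 52.4000.
Difference = 48.2667 − 52.4000 = -4.1333 ≈ -4.1.

-4.1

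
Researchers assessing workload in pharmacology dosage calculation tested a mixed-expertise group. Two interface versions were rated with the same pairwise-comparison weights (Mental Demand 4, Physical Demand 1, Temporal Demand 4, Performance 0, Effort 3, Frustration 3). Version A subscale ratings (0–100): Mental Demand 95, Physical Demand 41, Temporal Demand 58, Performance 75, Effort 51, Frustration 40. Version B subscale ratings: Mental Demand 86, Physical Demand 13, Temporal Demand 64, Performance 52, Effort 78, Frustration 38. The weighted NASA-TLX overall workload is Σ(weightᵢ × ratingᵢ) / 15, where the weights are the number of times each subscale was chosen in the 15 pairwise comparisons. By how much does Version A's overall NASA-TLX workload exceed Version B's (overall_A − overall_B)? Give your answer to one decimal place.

Version A weighted sum = 4·95 + 1·41 + 4·58 + 0·75 + 3·51 + 3·40 = 380 + 41 + 232 + 0 + 153 + 120 = 926; overall_A = 926/15 = 61.7333.
Version B weighted sum = 4·86 + 1·13 + 4·64 + 0·52 + 3·78 + 3·38 = 344 + 13 + 256 + 0 + 234 + 114 = 961; overall_B = 961/15 = 64.0667.
Difference = 61.7333 − 64.0667 = -2.3334 ≈ -2.3.

-2.3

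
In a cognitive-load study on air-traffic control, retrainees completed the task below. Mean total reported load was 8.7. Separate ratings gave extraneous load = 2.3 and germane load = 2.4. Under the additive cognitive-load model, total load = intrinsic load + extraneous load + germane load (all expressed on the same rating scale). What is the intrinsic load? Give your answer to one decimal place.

intrinsic load = total − extraneous − germane
             = 8.7 − 2.3 − 2.4 = 4.0.

4.0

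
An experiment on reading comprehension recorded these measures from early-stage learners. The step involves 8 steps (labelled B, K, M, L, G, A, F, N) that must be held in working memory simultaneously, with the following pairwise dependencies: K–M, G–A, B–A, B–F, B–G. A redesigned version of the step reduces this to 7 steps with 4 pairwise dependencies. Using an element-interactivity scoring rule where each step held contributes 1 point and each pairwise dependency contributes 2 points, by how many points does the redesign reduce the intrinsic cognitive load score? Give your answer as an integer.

3

Original: 8 × 1 + 5 × 2 = 8 + 10 = 18.
Redesigned: 7 × 1 + 4 × 2 = 7 + 8 = 15.
Reduction = 18 − 15 = 3.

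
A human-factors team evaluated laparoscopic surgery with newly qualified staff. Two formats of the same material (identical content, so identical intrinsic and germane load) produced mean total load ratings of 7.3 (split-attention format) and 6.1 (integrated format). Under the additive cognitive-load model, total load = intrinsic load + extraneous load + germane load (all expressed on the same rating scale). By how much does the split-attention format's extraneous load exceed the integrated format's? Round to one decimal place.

1.2

Intrinsic and germane load are equal across formats, so the difference in total load equals the difference in extraneous load.
Extraneous-load difference = 7.3 − 6.1 = 1.2.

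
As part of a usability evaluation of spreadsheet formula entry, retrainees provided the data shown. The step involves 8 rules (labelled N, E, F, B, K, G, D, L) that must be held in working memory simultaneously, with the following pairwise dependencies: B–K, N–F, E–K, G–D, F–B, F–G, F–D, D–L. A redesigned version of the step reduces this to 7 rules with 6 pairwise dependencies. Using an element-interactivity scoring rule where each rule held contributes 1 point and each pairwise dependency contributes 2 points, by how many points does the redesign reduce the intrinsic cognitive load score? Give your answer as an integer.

5

Original: 8 × 1 + 8 × 2 = 8 + 16 = 24.
Redesigned: 7 × 1 + 6 × 2 = 7 + 12 = 19.
Reduction = 24 − 19 = 5.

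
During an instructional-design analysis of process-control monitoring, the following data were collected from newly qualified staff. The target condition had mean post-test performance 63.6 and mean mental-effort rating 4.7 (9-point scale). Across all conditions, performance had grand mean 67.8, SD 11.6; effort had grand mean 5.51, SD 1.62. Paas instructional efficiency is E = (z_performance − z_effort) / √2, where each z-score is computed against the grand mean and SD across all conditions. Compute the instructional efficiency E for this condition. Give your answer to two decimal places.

0.10

z_performance = (63.6 − 67.8) / 11.6 = -4.2000 / 11.6 = -0.3621.
z_effort = (4.7 − 5.51) / 1.62 = -0.8100 / 1.62 = -0.5000.
z_P − z_E = -0.3621 − (-0.5000) = 0.1379.
E = 0.1379 / √2 = 0.1379 / 1.41421 = 0.0975 ≈ 0.10.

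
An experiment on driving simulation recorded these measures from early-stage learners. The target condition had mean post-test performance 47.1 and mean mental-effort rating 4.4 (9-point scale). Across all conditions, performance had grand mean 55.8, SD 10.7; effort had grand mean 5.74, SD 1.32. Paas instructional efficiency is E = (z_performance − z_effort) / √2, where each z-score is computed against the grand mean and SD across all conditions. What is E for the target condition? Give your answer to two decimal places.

z_performance = (47.1 − 55.8) / 10.7 = -8.7000 / 10.7 = -0.8131.
z_effort = (4.4 − 5.74) / 1.32 = -1.3400 / 1.32 = -1.0152.
z_P − z_E = -0.8131 − (-1.0152) = 0.2021.
E = 0.2021 / √2 = 0.2021 / 1.41421 = 0.1429 ≈ 0.14.

0.14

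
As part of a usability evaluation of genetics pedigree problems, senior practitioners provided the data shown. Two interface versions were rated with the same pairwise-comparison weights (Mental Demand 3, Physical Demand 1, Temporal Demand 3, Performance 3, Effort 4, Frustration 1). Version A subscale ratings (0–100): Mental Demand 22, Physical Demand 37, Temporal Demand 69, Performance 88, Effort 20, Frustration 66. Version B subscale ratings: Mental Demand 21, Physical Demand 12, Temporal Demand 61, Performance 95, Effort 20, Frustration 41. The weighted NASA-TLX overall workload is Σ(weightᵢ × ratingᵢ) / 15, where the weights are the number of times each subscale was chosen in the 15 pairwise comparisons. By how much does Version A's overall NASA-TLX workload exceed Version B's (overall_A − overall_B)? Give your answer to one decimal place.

3.7

Version A weighted sum = 3·22 + 1·37 + 3·69 + 3·88 + 4·20 + 1·66 = 66 + 37 + 207 + 264 + 80 + 66 = 720; overall_A = 720/15 = 48.0000.
Version B weighted sum = 3·21 + 1·12 + 3·61 + 3·95 + 4·20 + 1·41 = 63 + 12 + 183 + 285 + 80 + 41 = 664; overall_B = 664/15 = 44.2667.
Difference = 48.0000 − 44.2667 = 3.7333 ≈ 3.7.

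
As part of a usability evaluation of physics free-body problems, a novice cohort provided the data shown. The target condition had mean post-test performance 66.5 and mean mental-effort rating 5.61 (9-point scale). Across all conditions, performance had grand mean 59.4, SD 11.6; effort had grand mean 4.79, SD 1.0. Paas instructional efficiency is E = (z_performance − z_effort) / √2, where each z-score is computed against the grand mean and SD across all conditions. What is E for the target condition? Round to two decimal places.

-0.15

z_performance = (66.5 − 59.4) / 11.6 = 7.1000 / 11.6 = 0.6121.
z_effort = (5.61 − 4.79) / 1.0 = 0.8200 / 1.0 = 0.8200.
z_P − z_E = 0.6121 − 0.8200 = -0.2079.
E = -0.2079 / √2 = -0.2079 / 1.41421 = -0.1470 ≈ -0.15.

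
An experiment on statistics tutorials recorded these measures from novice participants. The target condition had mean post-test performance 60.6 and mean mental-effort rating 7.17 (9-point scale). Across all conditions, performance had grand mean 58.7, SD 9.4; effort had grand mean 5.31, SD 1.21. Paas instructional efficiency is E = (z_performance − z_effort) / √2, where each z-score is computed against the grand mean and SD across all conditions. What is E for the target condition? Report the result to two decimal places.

-0.94

z_performance = (60.6 − 58.7) / 9.4 = 1.9000 / 9.4 = 0.2021.
z_effort = (7.17 − 5.31) / 1.21 = 1.8600 / 1.21 = 1.5372.
z_P − z_E = 0.2021 − 1.5372 = -1.3351.
E = -1.3351 / √2 = -1.3351 / 1.41421 = -0.9441 ≈ -0.94.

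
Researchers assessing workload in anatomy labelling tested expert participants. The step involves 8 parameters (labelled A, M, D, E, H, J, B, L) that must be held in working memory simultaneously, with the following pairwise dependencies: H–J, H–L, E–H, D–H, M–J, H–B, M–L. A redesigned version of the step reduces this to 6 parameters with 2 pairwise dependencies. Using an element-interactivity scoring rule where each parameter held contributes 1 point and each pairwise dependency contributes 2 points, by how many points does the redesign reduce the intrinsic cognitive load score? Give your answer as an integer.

12

Original: 8 × 1 + 7 × 2 = 8 + 14 = 22.
Redesigned: 6 × 1 + 2 × 2 = 6 + 4 = 10.
Reduction = 22 − 10 = 12.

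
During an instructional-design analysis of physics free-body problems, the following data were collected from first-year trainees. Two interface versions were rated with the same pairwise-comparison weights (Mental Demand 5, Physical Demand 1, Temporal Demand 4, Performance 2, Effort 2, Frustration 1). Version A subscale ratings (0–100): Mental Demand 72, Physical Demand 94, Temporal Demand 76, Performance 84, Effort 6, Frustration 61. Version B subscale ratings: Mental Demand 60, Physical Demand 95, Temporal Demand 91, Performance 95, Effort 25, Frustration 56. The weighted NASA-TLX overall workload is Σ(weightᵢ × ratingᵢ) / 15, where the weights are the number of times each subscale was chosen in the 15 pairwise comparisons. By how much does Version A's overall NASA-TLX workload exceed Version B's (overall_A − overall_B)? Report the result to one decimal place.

Version A weighted sum = 5·72 + 1·94 + 4·76 + 2·84 + 2·6 + 1·61 = 360 + 94 + 304 + 168 + 12 + 61 = 999; overall_A = 999/15 = 66.6000.
Version B weighted sum = 5·60 + 1·95 + 4·91 + 2·95 + 2·25 + 1·56 = 300 + 95 + 364 + 190 + 50 + 56 = 1055; overall_B = 1055/15 = 70.3333.
Difference = 66.6000 − 70.3333 = -3.7333 ≈ -3.7.

-3.7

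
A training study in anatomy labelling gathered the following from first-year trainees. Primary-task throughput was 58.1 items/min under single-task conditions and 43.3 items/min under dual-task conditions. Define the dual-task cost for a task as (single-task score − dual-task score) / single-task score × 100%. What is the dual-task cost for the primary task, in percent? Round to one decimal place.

Cost = (58.1 − 43.3) / 58.1 × 100%
     = 14.8000 / 58.1 × 100% = 25.4733%.
≈ 25.5%.

25.5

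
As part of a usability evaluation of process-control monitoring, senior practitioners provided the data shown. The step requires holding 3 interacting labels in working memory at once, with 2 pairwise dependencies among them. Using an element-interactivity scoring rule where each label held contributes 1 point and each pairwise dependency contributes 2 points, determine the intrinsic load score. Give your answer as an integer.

Element contribution: 3 × 1 = 3.
Interaction contribution: 2 × 2 = 4.
Intrinsic load = 3 + 4 = 7.

7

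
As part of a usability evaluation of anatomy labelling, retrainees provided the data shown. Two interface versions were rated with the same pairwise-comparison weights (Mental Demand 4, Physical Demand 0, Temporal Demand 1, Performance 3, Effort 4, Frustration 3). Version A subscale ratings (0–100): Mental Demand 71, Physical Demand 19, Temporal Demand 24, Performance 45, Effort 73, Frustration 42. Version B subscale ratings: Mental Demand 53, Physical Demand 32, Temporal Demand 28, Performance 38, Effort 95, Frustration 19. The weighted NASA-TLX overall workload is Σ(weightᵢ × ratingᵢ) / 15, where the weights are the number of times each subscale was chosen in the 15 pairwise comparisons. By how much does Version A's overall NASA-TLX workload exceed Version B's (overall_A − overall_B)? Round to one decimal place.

4.7

Version A weighted sum = 4·71 + 0·19 + 1·24 + 3·45 + 4·73 + 3·42 = 284 + 0 + 24 + 135 + 292 + 126 = 861; overall_A = 861/15 = 57.4000.
Version B weighted sum = 4·53 + 0·32 + 1·28 + 3·38 + 4·95 + 3·19 = 212 + 0 + 28 + 114 + 380 + 57 = 791; overall_B = 791/15 = 52.7333.
Difference = 57.4000 − 52.7333 = 4.6667 ≈ 4.7.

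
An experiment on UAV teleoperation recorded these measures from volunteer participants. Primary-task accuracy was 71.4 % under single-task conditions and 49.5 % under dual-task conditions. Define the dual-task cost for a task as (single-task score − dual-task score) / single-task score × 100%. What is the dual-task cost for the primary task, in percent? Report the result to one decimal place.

30.7

Cost = (71.4 − 49.5) / 71.4 × 100%
     = 21.9000 / 71.4 × 100% = 30.6723%.
≈ 30.7%.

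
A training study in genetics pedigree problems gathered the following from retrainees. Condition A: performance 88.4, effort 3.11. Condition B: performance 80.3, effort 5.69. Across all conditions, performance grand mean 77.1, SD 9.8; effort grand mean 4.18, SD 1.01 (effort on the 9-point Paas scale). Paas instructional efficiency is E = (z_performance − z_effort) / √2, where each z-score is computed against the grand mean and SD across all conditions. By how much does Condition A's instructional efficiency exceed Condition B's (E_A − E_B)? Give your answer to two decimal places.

2.39

Condition A: z_P = (88.4 − 77.1)/9.8 = 1.1531; z_E = (3.11 − 4.18)/1.01 = -1.0594; E_A = (1.1531 − (-1.0594))/√2 = 1.5645.
Condition B: z_P = (80.3 − 77.1)/9.8 = 0.3265; z_E = (5.69 − 4.18)/1.01 = 1.4950; E_B = (0.3265 − 1.4950)/√2 = -0.8263.
E_A − E_B = 1.5645 − (-0.8263) = 2.3908 ≈ 2.39.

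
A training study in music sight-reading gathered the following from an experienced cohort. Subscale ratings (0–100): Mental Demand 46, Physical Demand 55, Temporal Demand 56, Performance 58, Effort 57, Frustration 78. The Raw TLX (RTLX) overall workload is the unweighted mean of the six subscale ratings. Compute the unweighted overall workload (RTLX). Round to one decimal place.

Sum of ratings = 46 + 55 + 56 + 58 + 57 + 78 = 350.
RTLX = 350 / 6 = 58.3333 ≈ 58.3.

58.3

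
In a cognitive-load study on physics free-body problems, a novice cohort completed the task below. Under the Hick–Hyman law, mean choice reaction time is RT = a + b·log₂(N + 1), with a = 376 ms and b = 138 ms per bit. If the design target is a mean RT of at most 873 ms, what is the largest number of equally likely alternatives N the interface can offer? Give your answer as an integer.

11

Set 376 + 138·log₂(N + 1) ≤ 873.
log₂(N + 1) ≤ (873 − 376) / 138 = 3.6014.
N + 1 ≤ 2^3.6014 = 12.1375.
N ≤ 11.1375, so the largest integer N is 11.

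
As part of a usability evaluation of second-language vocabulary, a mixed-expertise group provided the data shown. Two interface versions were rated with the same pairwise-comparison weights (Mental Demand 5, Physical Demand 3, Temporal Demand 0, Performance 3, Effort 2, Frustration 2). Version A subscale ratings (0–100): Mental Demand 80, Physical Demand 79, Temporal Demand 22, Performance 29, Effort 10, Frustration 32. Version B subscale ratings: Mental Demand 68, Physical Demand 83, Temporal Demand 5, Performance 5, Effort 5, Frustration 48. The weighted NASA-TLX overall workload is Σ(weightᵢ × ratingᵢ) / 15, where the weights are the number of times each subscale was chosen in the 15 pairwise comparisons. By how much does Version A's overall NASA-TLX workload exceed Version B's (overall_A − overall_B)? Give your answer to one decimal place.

6.5

Version A weighted sum = 5·80 + 3·79 + 0·22 + 3·29 + 2·10 + 2·32 = 400 + 237 + 0 + 87 + 20 + 64 = 808; overall_A = 808/15 = 53.8667.
Version B weighted sum = 5·68 + 3·83 + 0·5 + 3·5 + 2·5 + 2·48 = 340 + 249 + 0 + 15 + 10 + 96 = 710; overall_B = 710/15 = 47.3333.
Difference = 53.8667 − 47.3333 = 6.5334 ≈ 6.5.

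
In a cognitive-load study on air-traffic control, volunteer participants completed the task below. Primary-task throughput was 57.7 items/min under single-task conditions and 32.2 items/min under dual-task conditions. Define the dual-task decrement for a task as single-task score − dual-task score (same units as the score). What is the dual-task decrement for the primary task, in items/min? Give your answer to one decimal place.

25.5

Decrement = 57.7 − 32.2 = 25.5000 items/min ≈ 25.5 items/min.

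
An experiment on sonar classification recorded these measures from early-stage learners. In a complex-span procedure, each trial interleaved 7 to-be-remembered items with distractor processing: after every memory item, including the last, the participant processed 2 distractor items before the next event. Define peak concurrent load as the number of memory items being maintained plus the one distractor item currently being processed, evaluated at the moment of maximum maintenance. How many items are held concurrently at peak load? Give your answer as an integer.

Maintenance is greatest during the distractor(s) after memory item 7: all 7 memory items are being held.
One distractor item is concurrently being processed.
Peak concurrent load = 7 + 1 = 8 items.

8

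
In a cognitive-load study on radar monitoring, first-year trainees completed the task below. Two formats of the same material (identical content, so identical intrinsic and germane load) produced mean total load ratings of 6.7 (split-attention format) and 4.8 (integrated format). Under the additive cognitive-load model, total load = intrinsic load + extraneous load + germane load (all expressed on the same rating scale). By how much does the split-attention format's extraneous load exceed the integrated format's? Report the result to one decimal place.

Intrinsic and germane load are equal across formats, so the difference in total load equals the difference in extraneous load.
Extraneous-load difference = 6.7 − 4.8 = 1.9.

1.9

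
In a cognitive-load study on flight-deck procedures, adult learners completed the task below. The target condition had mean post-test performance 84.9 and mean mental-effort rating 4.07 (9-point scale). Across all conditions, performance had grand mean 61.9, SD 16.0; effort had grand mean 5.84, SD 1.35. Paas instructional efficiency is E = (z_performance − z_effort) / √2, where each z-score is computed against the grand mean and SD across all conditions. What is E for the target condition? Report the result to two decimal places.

1.94

z_performance = (84.9 − 61.9) / 16.0 = 23.0000 / 16.0 = 1.4375.
z_effort = (4.07 − 5.84) / 1.35 = -1.7700 / 1.35 = -1.3111.
z_P − z_E = 1.4375 − (-1.3111) = 2.7486.
E = 2.7486 / √2 = 2.7486 / 1.41421 = 1.9436 ≈ 1.94.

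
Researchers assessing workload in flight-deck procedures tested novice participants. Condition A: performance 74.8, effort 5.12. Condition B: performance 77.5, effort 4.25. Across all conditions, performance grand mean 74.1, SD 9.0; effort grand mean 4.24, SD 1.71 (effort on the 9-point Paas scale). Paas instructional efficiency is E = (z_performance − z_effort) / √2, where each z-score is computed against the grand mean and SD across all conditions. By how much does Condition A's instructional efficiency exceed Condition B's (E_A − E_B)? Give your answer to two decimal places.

-0.57

Condition A: z_P = (74.8 − 74.1)/9.0 = 0.0778; z_E = (5.12 − 4.24)/1.71 = 0.5146; E_A = (0.0778 − 0.5146)/√2 = -0.3089.
Condition B: z_P = (77.5 − 74.1)/9.0 = 0.3778; z_E = (4.25 − 4.24)/1.71 = 0.0058; E_B = (0.3778 − 0.0058)/√2 = 0.2630.
E_A − E_B = -0.3089 − 0.2630 = -0.5719 ≈ -0.57.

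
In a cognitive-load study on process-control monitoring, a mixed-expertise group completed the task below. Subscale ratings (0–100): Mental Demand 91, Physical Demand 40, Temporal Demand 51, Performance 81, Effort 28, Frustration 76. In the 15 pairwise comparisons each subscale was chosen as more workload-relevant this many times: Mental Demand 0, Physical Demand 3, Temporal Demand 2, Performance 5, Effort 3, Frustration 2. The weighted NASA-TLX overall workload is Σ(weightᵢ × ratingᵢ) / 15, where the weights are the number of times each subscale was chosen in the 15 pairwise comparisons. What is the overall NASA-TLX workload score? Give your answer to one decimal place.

57.5

The tallies are the weights (they sum to 15).
Weighted sum = 0·91 + 3·40 + 2·51 + 5·81 + 3·28 + 2·76
            = 0 + 120 + 102 + 405 + 84 + 152 = 863.
Overall workload = 863 / 15 = 57.5333 ≈ 57.5.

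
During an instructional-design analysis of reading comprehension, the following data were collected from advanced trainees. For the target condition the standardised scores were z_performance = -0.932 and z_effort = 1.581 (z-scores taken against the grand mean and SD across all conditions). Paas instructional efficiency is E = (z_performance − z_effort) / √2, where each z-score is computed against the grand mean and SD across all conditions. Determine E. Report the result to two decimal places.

-1.78

z_P − z_E = -0.932 − 1.581 = -2.5130.
E = -2.5130 / √2 = -2.5130 / 1.41421 = -1.7770 ≈ -1.78.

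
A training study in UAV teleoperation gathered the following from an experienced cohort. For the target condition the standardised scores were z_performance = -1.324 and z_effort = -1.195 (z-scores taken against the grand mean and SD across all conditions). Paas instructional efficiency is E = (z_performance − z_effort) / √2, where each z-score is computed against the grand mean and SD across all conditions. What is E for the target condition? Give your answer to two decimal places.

z_P − z_E = -1.324 − (-1.195) = -0.1290.
E = -0.1290 / √2 = -0.1290 / 1.41421 = -0.0912 ≈ -0.09.

-0.09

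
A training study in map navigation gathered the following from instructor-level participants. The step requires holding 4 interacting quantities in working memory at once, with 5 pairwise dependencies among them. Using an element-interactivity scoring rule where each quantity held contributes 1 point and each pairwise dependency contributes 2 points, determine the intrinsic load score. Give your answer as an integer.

Element contribution: 4 × 1 = 4.
Interaction contribution: 5 × 2 = 10.
Intrinsic load = 4 + 10 = 14.

14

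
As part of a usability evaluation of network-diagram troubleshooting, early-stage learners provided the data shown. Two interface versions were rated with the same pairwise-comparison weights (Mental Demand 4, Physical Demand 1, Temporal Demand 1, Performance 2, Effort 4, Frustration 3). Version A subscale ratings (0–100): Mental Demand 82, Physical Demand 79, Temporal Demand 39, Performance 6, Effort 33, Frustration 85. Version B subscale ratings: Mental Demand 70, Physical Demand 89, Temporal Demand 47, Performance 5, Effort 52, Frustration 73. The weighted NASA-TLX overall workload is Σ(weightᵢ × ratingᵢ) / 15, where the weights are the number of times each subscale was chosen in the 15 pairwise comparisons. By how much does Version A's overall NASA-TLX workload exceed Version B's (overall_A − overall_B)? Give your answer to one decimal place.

Version A weighted sum = 4·82 + 1·79 + 1·39 + 2·6 + 4·33 + 3·85 = 328 + 79 + 39 + 12 + 132 + 255 = 845; overall_A = 845/15 = 56.3333.
Version B weighted sum = 4·70 + 1·89 + 1·47 + 2·5 + 4·52 + 3·73 = 280 + 89 + 47 + 10 + 208 + 219 = 853; overall_B = 853/15 = 56.8667.
Difference = 56.3333 − 56.8667 = -0.5334 ≈ -0.5.

-0.5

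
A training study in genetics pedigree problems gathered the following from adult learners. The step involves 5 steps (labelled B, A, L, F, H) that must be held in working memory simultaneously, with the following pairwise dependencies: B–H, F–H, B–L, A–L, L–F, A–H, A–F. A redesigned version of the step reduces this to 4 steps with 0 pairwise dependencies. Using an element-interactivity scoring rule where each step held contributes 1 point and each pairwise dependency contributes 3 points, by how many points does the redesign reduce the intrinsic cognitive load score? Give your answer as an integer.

Original: 5 × 1 + 7 × 3 = 5 + 21 = 26.
Redesigned: 4 × 1 + 0 × 3 = 4 + 0 = 4.
Reduction = 26 − 4 = 22.

22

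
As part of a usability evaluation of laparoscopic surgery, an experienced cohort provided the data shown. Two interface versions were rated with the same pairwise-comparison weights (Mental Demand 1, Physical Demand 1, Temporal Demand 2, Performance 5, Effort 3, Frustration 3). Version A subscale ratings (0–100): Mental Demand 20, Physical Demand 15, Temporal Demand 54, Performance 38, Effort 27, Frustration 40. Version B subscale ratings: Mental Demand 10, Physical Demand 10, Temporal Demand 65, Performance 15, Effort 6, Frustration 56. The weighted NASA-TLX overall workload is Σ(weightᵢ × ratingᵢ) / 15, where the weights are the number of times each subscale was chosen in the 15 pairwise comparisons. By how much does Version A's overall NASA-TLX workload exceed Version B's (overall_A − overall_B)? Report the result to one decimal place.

8.2

Version A weighted sum = 1·20 + 1·15 + 2·54 + 5·38 + 3·27 + 3·40 = 20 + 15 + 108 + 190 + 81 + 120 = 534; overall_A = 534/15 = 35.6000.
Version B weighted sum = 1·10 + 1·10 + 2·65 + 5·15 + 3·6 + 3·56 = 10 + 10 + 130 + 75 + 18 + 168 = 411; overall_B = 411/15 = 27.4000.
Difference = 35.6000 − 27.4000 = 8.2000 ≈ 8.2.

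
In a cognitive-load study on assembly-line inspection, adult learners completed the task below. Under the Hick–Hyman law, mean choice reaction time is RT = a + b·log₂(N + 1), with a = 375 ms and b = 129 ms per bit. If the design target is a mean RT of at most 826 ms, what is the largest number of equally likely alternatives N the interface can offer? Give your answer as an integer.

Set 375 + 129·log₂(N + 1) ≤ 826.
log₂(N + 1) ≤ (826 − 375) / 129 = 3.4961.
N + 1 ≤ 2^3.4961 = 11.2832.
N ≤ 10.2832, so the largest integer N is 10.

10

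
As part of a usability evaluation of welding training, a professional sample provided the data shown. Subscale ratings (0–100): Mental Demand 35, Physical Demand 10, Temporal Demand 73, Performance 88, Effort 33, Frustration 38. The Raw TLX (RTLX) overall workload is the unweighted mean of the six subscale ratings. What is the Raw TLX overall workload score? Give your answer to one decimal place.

Sum of ratings = 35 + 10 + 73 + 88 + 33 + 38 = 277.
RTLX = 277 / 6 = 46.1667 ≈ 46.2.

46.2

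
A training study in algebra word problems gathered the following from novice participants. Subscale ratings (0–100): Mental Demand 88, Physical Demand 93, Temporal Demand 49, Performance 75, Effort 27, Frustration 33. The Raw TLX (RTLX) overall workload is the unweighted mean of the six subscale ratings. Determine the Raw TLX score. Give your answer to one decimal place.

60.8

Sum of ratings = 88 + 93 + 49 + 75 + 27 + 33 = 365.
RTLX = 365 / 6 = 60.8333 ≈ 60.8.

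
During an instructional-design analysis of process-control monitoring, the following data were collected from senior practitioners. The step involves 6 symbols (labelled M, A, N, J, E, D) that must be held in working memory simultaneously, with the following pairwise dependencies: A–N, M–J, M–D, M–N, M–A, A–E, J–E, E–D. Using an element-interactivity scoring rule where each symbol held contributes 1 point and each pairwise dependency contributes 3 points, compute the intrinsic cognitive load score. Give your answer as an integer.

Count of symbols held simultaneously: 6.
Count of pairwise dependencies listed: 8.
Element contribution: 6 × 1 = 6.
Interaction contribution: 8 × 3 = 24.
Intrinsic load = 6 + 24 = 30.

30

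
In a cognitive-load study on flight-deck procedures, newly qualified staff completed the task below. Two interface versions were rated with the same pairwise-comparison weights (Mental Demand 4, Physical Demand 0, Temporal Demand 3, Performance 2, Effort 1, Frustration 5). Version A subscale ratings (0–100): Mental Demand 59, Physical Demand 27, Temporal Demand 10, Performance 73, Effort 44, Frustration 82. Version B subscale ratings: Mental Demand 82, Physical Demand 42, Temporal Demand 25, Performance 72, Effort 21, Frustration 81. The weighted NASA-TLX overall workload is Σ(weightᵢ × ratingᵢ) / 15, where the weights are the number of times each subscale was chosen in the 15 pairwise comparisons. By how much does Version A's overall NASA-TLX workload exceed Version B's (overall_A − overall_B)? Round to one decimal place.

Version A weighted sum = 4·59 + 0·27 + 3·10 + 2·73 + 1·44 + 5·82 = 236 + 0 + 30 + 146 + 44 + 410 = 866; overall_A = 866/15 = 57.7333.
Version B weighted sum = 4·82 + 0·42 + 3·25 + 2·72 + 1·21 + 5·81 = 328 + 0 + 75 + 144 + 21 + 405 = 973; overall_B = 973/15 = 64.8667.
Difference = 57.7333 − 64.8667 = -7.1334 ≈ -7.1.

-7.1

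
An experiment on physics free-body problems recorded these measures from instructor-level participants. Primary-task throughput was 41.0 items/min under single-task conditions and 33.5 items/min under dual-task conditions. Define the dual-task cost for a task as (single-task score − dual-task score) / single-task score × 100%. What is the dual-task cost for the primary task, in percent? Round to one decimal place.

18.3

Cost = (41.0 − 33.5) / 41.0 × 100%
     = 7.5000 / 41.0 × 100% = 18.2927%.
≈ 18.3%.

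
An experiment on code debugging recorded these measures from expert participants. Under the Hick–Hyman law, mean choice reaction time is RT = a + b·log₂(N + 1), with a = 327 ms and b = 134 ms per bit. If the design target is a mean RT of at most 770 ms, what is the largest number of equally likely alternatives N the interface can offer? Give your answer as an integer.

Set 327 + 134·log₂(N + 1) ≤ 770.
log₂(N + 1) ≤ (770 − 327) / 134 = 3.3060.
N + 1 ≤ 2^3.3060 = 9.8902.
N ≤ 8.8902, so the largest integer N is 8.

8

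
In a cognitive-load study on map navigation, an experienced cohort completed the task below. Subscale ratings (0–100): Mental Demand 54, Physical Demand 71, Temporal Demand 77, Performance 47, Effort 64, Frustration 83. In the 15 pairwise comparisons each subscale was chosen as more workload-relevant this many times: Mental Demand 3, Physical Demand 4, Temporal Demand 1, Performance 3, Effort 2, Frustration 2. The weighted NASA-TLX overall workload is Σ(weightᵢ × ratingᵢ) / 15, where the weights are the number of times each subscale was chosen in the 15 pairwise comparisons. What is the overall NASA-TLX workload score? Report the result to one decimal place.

63.9

The tallies are the weights (they sum to 15).
Weighted sum = 3·54 + 4·71 + 1·77 + 3·47 + 2·64 + 2·83
            = 162 + 284 + 77 + 141 + 128 + 166 = 958.
Overall workload = 958 / 15 = 63.8667 ≈ 63.9.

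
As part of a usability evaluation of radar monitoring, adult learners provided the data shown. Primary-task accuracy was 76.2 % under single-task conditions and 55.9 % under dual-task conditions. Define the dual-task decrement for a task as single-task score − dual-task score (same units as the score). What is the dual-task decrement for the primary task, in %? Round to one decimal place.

20.3

Decrement = 76.2 − 55.9 = 20.3000 % ≈ 20.3 %.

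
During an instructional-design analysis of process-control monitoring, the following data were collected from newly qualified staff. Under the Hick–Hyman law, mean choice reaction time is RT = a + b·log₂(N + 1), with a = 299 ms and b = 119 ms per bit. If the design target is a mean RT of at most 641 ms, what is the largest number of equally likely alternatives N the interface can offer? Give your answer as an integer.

Set 299 + 119·log₂(N + 1) ≤ 641.
log₂(N + 1) ≤ (641 − 299) / 119 = 2.8739.
N + 1 ≤ 2^2.8739 = 7.3304.
N ≤ 6.3304, so the largest integer N is 6.

6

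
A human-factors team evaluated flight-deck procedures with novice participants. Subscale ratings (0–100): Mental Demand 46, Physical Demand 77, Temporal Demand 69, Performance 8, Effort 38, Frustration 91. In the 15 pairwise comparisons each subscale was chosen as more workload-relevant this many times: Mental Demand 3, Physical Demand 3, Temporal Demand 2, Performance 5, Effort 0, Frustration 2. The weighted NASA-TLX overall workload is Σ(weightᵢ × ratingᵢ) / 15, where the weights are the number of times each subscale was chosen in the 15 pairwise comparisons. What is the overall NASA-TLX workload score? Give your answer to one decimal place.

The tallies are the weights (they sum to 15).
Weighted sum = 3·46 + 3·77 + 2·69 + 5·8 + 0·38 + 2·91
            = 138 + 231 + 138 + 40 + 0 + 182 = 729.
Overall workload = 729 / 15 = 48.6000 ≈ 48.6.

48.6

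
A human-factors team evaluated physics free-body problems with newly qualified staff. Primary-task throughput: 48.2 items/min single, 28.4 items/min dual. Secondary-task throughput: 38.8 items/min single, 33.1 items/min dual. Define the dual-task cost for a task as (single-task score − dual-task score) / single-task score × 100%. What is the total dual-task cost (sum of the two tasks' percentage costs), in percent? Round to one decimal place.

55.8

Primary cost = (48.2 − 28.4) / 48.2 × 100% = 41.0788%.
Secondary cost = (38.8 − 33.1) / 38.8 × 100% = 14.6907%.
Total = 41.0788% + 14.6907% = 55.7695% ≈ 55.8%.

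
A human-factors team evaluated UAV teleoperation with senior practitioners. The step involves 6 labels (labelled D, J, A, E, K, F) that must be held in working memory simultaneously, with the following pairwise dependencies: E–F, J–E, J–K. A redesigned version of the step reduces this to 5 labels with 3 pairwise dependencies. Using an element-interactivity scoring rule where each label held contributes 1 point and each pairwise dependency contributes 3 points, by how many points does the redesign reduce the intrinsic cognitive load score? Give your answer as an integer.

Original: 6 × 1 + 3 × 3 = 6 + 9 = 15.
Redesigned: 5 × 1 + 3 × 3 = 5 + 9 = 14.
Reduction = 15 − 14 = 1.

1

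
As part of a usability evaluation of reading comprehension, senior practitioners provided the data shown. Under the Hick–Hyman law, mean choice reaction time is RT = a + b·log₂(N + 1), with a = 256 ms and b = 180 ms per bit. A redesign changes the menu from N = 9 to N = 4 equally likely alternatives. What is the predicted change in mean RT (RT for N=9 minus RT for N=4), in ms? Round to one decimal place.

RT(9) = 256 + 180·log₂(10) = 256 + 180·3.3219 = 853.9420 ms.
RT(4) = 256 + 180·log₂(5) = 256 + 180·2.3219 = 673.9420 ms.
Difference = 853.9420 − 673.9420 = 180.0000 ≈ 180.0 ms.

180.0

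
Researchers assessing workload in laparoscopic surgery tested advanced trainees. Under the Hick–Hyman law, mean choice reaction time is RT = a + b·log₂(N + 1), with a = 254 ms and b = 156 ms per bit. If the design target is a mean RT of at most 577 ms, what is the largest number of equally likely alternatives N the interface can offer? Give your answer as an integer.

3

Set 254 + 156·log₂(N + 1) ≤ 577.
log₂(N + 1) ≤ (577 − 254) / 156 = 2.0705.
N + 1 ≤ 2^2.0705 = 4.2003.
N ≤ 3.2003, so the largest integer N is 3.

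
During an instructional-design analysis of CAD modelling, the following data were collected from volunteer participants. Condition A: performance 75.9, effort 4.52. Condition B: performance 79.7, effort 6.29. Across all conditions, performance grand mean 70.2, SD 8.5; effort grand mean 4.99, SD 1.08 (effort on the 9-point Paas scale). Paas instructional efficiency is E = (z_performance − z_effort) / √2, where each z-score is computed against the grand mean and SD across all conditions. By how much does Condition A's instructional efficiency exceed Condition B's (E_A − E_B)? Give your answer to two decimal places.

0.84

Condition A: z_P = (75.9 − 70.2)/8.5 = 0.6706; z_E = (4.52 − 4.99)/1.08 = -0.4352; E_A = (0.6706 − (-0.4352))/√2 = 0.7819.
Condition B: z_P = (79.7 − 70.2)/8.5 = 1.1176; z_E = (6.29 − 4.99)/1.08 = 1.2037; E_B = (1.1176 − 1.2037)/√2 = -0.0609.
E_A − E_B = 0.7819 − (-0.0609) = 0.8428 ≈ 0.84.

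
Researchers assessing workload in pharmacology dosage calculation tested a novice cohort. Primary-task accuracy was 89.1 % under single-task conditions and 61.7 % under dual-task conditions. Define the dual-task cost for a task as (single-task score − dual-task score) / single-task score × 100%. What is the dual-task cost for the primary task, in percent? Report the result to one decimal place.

30.8

Cost = (89.1 − 61.7) / 89.1 × 100%
     = 27.4000 / 89.1 × 100% = 30.7520%.
≈ 30.8%.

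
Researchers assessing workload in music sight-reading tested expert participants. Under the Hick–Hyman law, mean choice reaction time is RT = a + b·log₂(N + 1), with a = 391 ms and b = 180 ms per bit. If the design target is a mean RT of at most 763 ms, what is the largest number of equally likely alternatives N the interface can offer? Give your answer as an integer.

3

Set 391 + 180·log₂(N + 1) ≤ 763.
log₂(N + 1) ≤ (763 − 391) / 180 = 2.0667.
N + 1 ≤ 2^2.0667 = 4.1893.
N ≤ 3.1893, so the largest integer N is 3.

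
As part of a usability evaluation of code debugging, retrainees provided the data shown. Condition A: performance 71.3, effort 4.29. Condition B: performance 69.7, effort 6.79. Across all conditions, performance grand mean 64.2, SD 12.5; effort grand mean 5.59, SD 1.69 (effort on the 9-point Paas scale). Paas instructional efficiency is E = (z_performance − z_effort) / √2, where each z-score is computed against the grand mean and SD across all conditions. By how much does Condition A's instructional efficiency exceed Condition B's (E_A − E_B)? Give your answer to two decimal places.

Condition A: z_P = (71.3 − 64.2)/12.5 = 0.5680; z_E = (4.29 − 5.59)/1.69 = -0.7692; E_A = (0.5680 − (-0.7692))/√2 = 0.9455.
Condition B: z_P = (69.7 − 64.2)/12.5 = 0.4400; z_E = (6.79 − 5.59)/1.69 = 0.7101; E_B = (0.4400 − 0.7101)/√2 = -0.1910.
E_A − E_B = 0.9455 − (-0.1910) = 1.1365 ≈ 1.14.

1.14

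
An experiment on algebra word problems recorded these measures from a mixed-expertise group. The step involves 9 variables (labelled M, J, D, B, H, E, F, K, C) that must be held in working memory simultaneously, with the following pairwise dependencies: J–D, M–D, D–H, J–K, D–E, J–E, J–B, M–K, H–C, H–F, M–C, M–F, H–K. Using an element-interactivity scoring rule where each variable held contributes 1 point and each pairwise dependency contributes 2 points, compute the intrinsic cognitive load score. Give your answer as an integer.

35

Count of variables held simultaneously: 9.
Count of pairwise dependencies listed: 13.
Element contribution: 9 × 1 = 9.
Interaction contribution: 13 × 2 = 26.
Intrinsic load = 9 + 26 = 35.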